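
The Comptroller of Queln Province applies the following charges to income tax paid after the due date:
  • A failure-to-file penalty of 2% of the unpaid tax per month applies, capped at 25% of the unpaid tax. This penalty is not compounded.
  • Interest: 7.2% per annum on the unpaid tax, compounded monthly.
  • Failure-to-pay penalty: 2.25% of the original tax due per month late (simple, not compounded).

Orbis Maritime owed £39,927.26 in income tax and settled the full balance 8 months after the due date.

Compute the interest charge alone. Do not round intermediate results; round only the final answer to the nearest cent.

£1,957.24

Interest (7.2%/yr ÷ 12 = 0.6%/month): £39,927.26 × ((1 + 0.006)^8 − 1) = £1,957.2418…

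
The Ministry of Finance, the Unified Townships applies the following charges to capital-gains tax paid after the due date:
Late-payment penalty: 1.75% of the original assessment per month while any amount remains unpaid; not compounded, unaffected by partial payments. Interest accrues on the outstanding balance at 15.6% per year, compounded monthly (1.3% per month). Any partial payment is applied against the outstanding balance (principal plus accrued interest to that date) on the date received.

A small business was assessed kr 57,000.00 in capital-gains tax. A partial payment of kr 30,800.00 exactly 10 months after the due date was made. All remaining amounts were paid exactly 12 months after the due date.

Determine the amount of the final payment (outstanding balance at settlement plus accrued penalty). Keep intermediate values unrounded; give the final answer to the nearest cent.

Balance at month 10: kr 57,000.0000 × (1 + 0.013)^10 = kr 64,858.8597…
After kr 30,800.00 payment: kr 64,858.8597… − kr 30,800.00 = kr 34,058.8597…
Balance at month 12: kr 34,058.8597… × (1 + 0.013)^2 = kr 34,950.1460…
Penalty: 12 × 1.75% × kr 57,000.00 = kr 11,970.00
Final settlement = outstanding balance + penalty = kr 34,950.1460… + kr 11,970.00 = kr 46,920.15

kr 46,920.15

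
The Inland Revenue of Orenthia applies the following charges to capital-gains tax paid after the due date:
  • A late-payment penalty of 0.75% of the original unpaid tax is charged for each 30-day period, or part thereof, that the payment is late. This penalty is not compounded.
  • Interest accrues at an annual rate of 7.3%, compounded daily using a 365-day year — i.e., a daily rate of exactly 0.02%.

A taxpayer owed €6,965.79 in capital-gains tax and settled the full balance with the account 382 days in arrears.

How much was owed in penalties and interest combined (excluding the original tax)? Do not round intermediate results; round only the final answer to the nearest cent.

€1,232.15

Penalty periods: ⌈382/30⌉ = 13; penalty = 13 × 0.75% × €6,965.79 = €679.16…
Interest: €6,965.79 × ((1 + 0.0002)^382 − 1) = €6,965.79 × 0.07938600… = €552.9862…
Penalties + interest = €679.1645… + €552.9862… = €1,232.15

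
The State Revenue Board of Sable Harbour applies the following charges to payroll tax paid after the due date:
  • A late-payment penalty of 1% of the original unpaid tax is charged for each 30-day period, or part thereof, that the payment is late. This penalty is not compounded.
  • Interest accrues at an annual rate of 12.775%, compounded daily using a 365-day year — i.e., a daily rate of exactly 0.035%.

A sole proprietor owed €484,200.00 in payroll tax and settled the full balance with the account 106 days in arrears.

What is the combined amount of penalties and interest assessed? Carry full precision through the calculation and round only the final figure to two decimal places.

Penalty periods: ⌈106/30⌉ = 4; penalty = 4 × 1% × €484,200.00 = €19,368.00
Interest: €484,200.00 × ((1 + 0.00035)^106 − 1) = €484,200.00 × 0.03779006… = €18,297.9466…
Penalties + interest = €19,368.0000 + €18,297.9466… = €37,665.95

€37,665.95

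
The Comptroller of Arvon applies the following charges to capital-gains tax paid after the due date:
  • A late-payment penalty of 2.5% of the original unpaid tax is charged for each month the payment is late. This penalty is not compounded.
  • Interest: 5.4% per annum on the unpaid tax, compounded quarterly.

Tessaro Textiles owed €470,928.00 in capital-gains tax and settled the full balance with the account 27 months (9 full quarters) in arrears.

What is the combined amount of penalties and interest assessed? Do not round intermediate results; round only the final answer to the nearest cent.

€378,283.24

Late-payment penalty = 2.5% × €470,928.00 × 27 mo = €317,876.40
Interest (5.4%/yr ÷ 4 = 1.35%/quarter): €470,928.00 × ((1 + 0.0135)^9 − 1) = €60,406.8357…
Penalties + interest = €317,876.4000 + €60,406.8357… = €378,283.24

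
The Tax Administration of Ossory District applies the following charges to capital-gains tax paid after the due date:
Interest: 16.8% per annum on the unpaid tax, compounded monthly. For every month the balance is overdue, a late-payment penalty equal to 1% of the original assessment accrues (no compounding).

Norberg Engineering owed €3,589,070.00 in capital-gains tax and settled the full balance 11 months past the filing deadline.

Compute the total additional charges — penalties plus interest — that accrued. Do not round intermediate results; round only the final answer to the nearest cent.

€987,876.05

Late-payment penalty = 1% × €3,589,070.00 × 11 mo = €394,797.70
Interest (16.8%/yr ÷ 12 = 1.4%/month): €3,589,070.00 × ((1 + 0.014)^11 − 1) = €593,078.3460…
Penalties + interest = €394,797.7000 + €593,078.3460… = €987,876.05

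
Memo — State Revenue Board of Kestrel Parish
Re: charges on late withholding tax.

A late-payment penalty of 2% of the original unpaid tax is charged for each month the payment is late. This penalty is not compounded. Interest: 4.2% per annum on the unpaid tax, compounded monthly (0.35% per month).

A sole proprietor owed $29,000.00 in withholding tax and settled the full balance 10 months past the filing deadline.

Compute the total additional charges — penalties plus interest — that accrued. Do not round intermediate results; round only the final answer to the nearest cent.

$6,831.14

Late-payment penalty = 2% × $29,000.00 × 10 mo = $5,800.00
Interest: $29,000.00 × ((1 + 0.0035)^10 − 1) = $29,000.00 × 0.0355564… = $1,031.1364…
Penalties + interest = $5,800.0000 + $1,031.1364… = $6,831.14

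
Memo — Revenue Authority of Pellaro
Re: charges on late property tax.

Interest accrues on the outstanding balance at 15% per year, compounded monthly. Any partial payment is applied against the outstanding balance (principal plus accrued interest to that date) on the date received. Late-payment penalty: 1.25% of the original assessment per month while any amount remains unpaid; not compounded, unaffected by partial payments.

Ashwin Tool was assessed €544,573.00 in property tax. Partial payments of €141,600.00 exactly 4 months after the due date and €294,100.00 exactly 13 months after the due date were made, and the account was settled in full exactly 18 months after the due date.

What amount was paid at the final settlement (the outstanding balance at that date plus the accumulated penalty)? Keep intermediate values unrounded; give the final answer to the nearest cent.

Monthly rate = 15% ÷ 12 = 1.25%
Balance at month 4: €544,573.0000 × (1 + 0.0125)^4 = €572,316.4550…
After €141,600.00 payment: €572,316.4550… − €141,600.00 = €430,716.4550…
Balance at month 13: €430,716.4550… × (1 + 0.0125)^9 = €481,666.8423…
After €294,100.00 payment: €481,666.8423… − €294,100.00 = €187,566.8423…
Balance at month 18: €187,566.8423… × (1 + 0.0125)^5 = €199,586.5295…
Penalty: 18 × 1.25% × €544,573.00 = €122,528.93…
Final settlement = outstanding balance + penalty = €199,586.5295… + €122,528.93… = €322,115.45

€322,115.45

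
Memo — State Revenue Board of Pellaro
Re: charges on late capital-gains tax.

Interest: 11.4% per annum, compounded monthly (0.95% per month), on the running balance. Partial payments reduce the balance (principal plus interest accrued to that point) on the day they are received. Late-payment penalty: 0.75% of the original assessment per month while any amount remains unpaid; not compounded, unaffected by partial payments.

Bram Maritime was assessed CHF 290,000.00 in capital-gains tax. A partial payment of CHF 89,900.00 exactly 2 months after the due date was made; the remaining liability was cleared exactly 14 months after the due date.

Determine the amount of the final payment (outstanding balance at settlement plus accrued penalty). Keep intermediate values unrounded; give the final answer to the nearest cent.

CHF 260,793.20

Balance at month 2: CHF 290,000.0000 × (1 + 0.0095)^2 = CHF 295,536.1725
After CHF 89,900.00 payment: CHF 295,536.1725 − CHF 89,900.00 = CHF 205,636.1725
Balance at month 14: CHF 205,636.1725 × (1 + 0.0095)^12 = CHF 230,343.1975…
Penalty: 14 × 0.75% × CHF 290,000.00 = CHF 30,450.00
Final settlement = outstanding balance + penalty = CHF 230,343.1975… + CHF 30,450.00 = CHF 260,793.20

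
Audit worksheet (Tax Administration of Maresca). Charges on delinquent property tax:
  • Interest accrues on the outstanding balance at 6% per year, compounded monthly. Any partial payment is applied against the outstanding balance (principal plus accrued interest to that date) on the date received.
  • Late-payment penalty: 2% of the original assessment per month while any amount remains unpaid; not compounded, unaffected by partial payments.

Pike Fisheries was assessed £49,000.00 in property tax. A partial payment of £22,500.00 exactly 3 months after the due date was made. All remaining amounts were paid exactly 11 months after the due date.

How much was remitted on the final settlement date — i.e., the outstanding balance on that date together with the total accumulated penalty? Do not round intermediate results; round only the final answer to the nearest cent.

Monthly rate = 6% ÷ 12 = 0.5%
Balance at month 3: £49,000.0000 × (1 + 0.005)^3 = £49,738.6811…
After £22,500.00 payment: £49,738.6811… − £22,500.00 = £27,238.6811…
Balance at month 11: £27,238.6811… × (1 + 0.005)^8 = £28,347.4873…
Penalty: 11 × 2% × £49,000.00 = £10,780.00
Final settlement = outstanding balance + penalty = £28,347.4873… + £10,780.00 = £39,127.49

£39,127.49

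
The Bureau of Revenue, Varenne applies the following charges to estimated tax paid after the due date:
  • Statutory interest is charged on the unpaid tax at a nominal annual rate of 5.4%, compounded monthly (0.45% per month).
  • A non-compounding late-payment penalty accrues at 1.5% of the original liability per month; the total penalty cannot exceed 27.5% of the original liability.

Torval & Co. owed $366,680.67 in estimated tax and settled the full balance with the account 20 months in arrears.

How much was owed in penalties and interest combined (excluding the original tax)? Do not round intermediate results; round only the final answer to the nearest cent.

Penalty (uncapped): 20 × 1.5% × $366,680.67 = $110,004.20…; cap = 27.5% × $366,680.67 = $100,837.18… → penalty = $100,837.18…
Interest: $366,680.67 × ((1 + 0.0045)^20 − 1) = $366,680.67 × 0.0939534… = $34,450.8950…
Penalties + interest = $100,837.1843… + $34,450.8950… = $135,288.08

$135,288.08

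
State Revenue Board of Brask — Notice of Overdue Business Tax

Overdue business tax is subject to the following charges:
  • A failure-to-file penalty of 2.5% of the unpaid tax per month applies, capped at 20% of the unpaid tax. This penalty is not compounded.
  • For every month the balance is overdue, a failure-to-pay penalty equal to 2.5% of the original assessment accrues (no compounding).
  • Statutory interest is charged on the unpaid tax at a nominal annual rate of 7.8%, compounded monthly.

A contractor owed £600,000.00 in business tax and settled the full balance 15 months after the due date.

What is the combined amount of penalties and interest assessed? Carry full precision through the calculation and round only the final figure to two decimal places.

Failure-to-file: 15 × 2.5% × £600,000.00 = £225,000.00, capped at 20% × £600,000.00 = £120,000.00
Failure-to-pay penalty = 2.5% × £600,000.00 × 15 mo = £225,000.00
Interest (7.8%/yr ÷ 12 = 0.65%/month): £600,000.00 × ((1 + 0.0065)^15 − 1) = £61,238.2057…
Penalties + interest = £345,000.0000 + £61,238.2057… = £406,238.21

£406,238.21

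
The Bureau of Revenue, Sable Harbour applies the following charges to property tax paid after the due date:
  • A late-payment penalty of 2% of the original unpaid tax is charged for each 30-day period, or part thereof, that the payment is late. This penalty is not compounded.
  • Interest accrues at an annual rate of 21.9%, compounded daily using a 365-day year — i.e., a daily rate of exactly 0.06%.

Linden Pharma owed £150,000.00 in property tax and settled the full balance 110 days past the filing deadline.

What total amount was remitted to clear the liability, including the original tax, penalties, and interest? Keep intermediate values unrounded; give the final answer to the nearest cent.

£172,230.84

Penalty periods: ⌈110/30⌉ = 4; penalty = 4 × 2% × £150,000.00 = £12,000.00
Interest: £150,000.00 × ((1 + 0.0006)^110 − 1) = £150,000.00 × 0.06820557… = £10,230.8362…
Total = £150,000.00 + £12,000.0000 + £10,230.8362… = £172,230.84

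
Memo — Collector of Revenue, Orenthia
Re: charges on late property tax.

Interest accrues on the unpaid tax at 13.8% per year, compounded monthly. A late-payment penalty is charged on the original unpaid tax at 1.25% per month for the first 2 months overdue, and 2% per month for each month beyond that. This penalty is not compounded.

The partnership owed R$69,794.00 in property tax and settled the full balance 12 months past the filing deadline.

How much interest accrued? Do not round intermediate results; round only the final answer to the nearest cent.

Interest (13.8%/yr ÷ 12 = 1.15%/month): R$69,794.00 × ((1 + 0.0115)^12 − 1) = R$10,264.7370…

R$10,264.74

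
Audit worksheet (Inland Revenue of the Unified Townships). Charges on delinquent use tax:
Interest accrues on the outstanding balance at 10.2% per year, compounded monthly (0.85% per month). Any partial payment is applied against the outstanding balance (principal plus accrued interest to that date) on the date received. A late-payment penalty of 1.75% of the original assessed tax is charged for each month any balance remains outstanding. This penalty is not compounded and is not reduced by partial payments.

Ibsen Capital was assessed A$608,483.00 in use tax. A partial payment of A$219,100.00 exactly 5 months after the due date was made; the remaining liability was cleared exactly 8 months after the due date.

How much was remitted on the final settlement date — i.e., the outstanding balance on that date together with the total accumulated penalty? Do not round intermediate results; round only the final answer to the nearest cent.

Balance at month 5: A$608,483.0000 × (1 + 0.0085)^5 = A$634,786.9092…
After A$219,100.00 payment: A$634,786.9092… − A$219,100.00 = A$415,686.9092…
Balance at month 8: A$415,686.9092… × (1 + 0.0085)^3 = A$426,377.2808…
Penalty: 8 × 1.75% × A$608,483.00 = A$85,187.62
Final settlement = outstanding balance + penalty = A$426,377.2808… + A$85,187.62 = A$511,564.90

A$511,564.90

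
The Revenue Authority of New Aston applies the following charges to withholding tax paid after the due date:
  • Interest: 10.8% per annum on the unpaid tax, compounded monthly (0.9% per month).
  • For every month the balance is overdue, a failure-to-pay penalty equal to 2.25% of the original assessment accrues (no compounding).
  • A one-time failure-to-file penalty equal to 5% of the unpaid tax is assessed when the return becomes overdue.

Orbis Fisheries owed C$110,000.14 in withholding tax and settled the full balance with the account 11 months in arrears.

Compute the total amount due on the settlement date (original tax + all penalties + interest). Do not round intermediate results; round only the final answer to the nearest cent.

C$154,118.72

Failure-to-file penalty: 5% × C$110,000.14 = C$5,500.01…
Failure-to-pay penalty = 2.25% × C$110,000.14 × 11 mo = C$27,225.03…
Interest: C$110,000.14 × ((1 + 0.009)^11 − 1) = C$110,000.14 × 0.1035775… = C$11,393.5370…
Total = C$110,000.14 + C$32,725.0417… + C$11,393.5370… = C$154,118.72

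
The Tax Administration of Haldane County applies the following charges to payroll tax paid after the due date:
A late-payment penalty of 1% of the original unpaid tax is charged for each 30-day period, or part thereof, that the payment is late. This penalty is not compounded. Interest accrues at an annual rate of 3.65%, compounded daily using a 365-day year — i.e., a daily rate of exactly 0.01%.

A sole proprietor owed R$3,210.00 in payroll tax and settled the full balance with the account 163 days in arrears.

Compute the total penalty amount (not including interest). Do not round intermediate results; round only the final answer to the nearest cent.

R$192.60

Penalty periods: ⌈163/30⌉ = 6; penalty = 6 × 1% × R$3,210.00 = R$192.60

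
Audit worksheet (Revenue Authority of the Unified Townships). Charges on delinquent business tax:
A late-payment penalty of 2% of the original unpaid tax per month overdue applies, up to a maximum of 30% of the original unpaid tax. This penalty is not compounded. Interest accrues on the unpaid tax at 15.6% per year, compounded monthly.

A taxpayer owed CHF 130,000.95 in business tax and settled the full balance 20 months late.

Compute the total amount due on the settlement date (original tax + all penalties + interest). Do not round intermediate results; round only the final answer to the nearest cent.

Penalty (uncapped): 20 × 2% × CHF 130,000.95 = CHF 52,000.38; cap = 30% × CHF 130,000.95 = CHF 39,000.29… → penalty = CHF 39,000.29…
Interest (15.6%/yr ÷ 12 = 1.3%/month): CHF 130,000.95 × ((1 + 0.013)^20 − 1) = CHF 38,318.9379…
Total = CHF 130,000.95 + CHF 39,000.2850 + CHF 38,318.9379… = CHF 207,320.17

CHF 207,320.17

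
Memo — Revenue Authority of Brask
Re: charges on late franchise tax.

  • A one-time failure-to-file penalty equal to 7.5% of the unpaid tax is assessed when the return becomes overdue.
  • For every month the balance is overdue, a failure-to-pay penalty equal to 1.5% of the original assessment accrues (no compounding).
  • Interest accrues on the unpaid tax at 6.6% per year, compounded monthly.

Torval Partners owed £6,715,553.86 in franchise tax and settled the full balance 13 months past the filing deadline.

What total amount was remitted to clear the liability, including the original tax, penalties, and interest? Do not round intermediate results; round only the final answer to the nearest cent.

Failure-to-file penalty: 7.5% × £6,715,553.86 = £503,666.54…
Failure-to-pay penalty = 1.5% × £6,715,553.86 × 13 mo = £1,309,533.00…
Interest (6.6%/yr ÷ 12 = 0.55%/month): £6,715,553.86 × ((1 + 0.0055)^13 − 1) = £496,331.4358…
Total = £6,715,553.86 + £1,813,199.5422 + £496,331.4358… = £9,025,084.84

£9,025,084.84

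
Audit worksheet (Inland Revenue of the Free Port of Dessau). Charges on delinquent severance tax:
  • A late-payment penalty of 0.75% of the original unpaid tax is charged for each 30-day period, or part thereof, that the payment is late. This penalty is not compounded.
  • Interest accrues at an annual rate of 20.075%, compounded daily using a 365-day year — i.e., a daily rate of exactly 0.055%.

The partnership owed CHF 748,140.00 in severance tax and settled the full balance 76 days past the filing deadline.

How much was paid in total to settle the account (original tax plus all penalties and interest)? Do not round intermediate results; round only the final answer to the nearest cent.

CHF 796,899.23

Penalty periods: ⌈76/30⌉ = 3; penalty = 3 × 0.75% × CHF 748,140.00 = CHF 16,833.15
Interest: CHF 748,140.00 × ((1 + 0.00055)^76 − 1) = CHF 748,140.00 × 0.04267394… = CHF 31,926.0811…
Total = CHF 748,140.00 + CHF 16,833.1500 + CHF 31,926.0811… = CHF 796,899.23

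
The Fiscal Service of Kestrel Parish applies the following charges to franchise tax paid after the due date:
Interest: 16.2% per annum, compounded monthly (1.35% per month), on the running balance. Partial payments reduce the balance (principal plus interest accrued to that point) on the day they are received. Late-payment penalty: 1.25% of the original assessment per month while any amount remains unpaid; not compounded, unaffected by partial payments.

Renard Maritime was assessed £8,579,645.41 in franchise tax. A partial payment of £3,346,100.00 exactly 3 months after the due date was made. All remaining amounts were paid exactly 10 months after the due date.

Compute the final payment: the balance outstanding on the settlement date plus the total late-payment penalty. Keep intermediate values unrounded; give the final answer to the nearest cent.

£7,207,906.08

Balance at month 3: £8,579,645.4100 × (1 + 0.0135)^3 = £8,931,833.0794…
After £3,346,100.00 payment: £8,931,833.0794… − £3,346,100.00 = £5,585,733.0794…
Balance at month 10: £5,585,733.0794… × (1 + 0.0135)^7 = £6,135,450.4036…
Penalty: 10 × 1.25% × £8,579,645.41 = £1,072,455.68…
Final settlement = outstanding balance + penalty = £6,135,450.4036… + £1,072,455.68… = £7,207,906.08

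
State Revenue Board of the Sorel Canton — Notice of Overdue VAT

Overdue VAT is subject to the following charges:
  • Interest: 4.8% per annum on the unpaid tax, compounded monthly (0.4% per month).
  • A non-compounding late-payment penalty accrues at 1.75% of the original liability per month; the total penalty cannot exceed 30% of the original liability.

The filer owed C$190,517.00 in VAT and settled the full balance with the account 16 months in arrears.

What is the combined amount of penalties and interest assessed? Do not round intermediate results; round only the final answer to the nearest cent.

Penalty: 16 × 1.75% × C$190,517.00 = C$53,344.76 (below the 30% cap of C$57,155.10)
Interest: C$190,517.00 × ((1 + 0.004)^16 − 1) = C$190,517.00 × 0.0659563… = C$12,565.7984…
Penalties + interest = C$53,344.7600 + C$12,565.7984… = C$65,910.56

C$65,910.56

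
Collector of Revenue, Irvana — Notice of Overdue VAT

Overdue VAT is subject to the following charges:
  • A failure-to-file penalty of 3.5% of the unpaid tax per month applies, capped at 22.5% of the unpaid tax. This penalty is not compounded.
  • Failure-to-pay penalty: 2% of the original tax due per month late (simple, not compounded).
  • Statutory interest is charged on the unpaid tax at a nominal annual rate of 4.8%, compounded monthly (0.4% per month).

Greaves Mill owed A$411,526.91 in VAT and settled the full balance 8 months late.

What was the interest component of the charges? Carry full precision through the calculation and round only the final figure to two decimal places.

A$13,354.71

Interest: A$411,526.91 × ((1 + 0.004)^8 − 1) = A$411,526.91 × 0.0324516… = A$13,354.7075…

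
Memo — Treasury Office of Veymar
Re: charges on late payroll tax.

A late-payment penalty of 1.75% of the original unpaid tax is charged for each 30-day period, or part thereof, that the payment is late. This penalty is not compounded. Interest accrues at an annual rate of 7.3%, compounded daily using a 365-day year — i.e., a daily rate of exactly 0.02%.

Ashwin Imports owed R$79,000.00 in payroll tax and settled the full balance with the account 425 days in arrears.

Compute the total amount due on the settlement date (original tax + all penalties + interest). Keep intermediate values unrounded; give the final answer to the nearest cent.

Penalty periods: ⌈425/30⌉ = 15; penalty = 15 × 1.75% × R$79,000.00 = R$20,737.50
Interest: R$79,000.00 × ((1 + 0.0002)^425 − 1) = R$79,000.00 × 0.08870781… = R$7,007.9173…
Total = R$79,000.00 + R$20,737.5000 + R$7,007.9173… = R$106,745.42

R$106,745.42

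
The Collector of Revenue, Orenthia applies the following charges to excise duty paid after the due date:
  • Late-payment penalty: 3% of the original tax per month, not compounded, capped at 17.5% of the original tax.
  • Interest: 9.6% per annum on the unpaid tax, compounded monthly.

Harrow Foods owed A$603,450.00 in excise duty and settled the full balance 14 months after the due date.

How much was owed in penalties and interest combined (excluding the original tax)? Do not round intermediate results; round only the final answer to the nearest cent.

Penalty (uncapped): 14 × 3% × A$603,450.00 = A$253,449.00; cap = 17.5% × A$603,450.00 = A$105,603.75 → penalty = A$105,603.75
Interest (9.6%/yr ÷ 12 = 0.8%/month): A$603,450.00 × ((1 + 0.008)^14 − 1) = A$71,215.8708…
Penalties + interest = A$105,603.7500 + A$71,215.8708… = A$176,819.62

A$176,819.62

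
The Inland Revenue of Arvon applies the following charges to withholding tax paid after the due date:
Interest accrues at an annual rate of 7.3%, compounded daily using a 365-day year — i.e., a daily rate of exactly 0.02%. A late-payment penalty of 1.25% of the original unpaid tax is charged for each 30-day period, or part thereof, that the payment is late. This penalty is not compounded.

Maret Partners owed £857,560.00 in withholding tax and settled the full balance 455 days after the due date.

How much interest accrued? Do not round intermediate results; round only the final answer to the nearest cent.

Interest: £857,560.00 × ((1 + 0.0002)^455 − 1) = £857,560.00 × 0.09525904… = £81,690.3421…

£81,690.34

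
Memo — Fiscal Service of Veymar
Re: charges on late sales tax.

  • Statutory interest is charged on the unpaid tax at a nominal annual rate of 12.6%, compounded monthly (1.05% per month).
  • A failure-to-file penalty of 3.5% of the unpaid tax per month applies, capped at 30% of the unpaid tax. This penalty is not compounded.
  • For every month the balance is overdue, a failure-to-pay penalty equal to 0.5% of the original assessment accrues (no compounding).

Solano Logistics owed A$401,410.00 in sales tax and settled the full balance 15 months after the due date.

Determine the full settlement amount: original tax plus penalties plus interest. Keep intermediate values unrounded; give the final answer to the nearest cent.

A$620,025.89

Failure-to-file: 15 × 3.5% × A$401,410.00 = A$210,740.25, capped at 30% × A$401,410.00 = A$120,423.00
Failure-to-pay penalty = 0.5% × A$401,410.00 × 15 mo = A$30,105.75
Interest: A$401,410.00 × ((1 + 0.0105)^15 − 1) = A$401,410.00 × 0.1696200… = A$68,087.1446…
Total = A$401,410.00 + A$150,528.7500 + A$68,087.1446… = A$620,025.89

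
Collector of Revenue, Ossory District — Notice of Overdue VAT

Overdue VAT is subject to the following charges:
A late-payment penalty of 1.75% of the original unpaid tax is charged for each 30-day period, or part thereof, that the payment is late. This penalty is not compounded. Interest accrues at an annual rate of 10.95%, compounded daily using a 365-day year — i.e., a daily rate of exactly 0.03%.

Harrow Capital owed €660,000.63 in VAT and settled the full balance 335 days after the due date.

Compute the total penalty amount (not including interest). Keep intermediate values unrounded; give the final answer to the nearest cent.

Penalty periods: ⌈335/30⌉ = 12; penalty = 12 × 1.75% × €660,000.63 = €138,600.13…

€138,600.13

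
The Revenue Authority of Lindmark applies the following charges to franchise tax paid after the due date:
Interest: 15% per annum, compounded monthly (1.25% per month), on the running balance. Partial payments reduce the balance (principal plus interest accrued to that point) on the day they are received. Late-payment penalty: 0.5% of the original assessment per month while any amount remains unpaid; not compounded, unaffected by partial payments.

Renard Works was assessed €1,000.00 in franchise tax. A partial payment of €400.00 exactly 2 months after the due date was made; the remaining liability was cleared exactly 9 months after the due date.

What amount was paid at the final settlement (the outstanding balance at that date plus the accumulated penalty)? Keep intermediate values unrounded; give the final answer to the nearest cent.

€726.95

Balance at month 2: €1,000.0000 × (1 + 0.0125)^2 = €1,025.1563…
After €400.00 payment: €1,025.1563… − €400.00 = €625.1563…
Balance at month 9: €625.1563… × (1 + 0.0125)^7 = €681.9520…
Penalty: 9 × 0.5% × €1,000.00 = €45.00
Final settlement = outstanding balance + penalty = €681.9520… + €45.00 = €726.95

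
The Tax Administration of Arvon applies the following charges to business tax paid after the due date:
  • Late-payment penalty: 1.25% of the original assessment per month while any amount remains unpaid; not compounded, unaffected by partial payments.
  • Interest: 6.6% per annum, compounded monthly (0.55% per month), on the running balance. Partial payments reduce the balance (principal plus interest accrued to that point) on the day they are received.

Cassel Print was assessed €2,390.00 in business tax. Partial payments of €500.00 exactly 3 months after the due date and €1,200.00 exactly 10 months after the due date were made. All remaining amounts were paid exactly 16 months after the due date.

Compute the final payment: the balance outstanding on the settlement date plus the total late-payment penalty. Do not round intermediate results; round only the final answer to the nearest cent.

€1,310.12

Balance at month 3: €2,390.0000 × (1 + 0.0055)^3 = €2,429.6523…
After €500.00 payment: €2,429.6523… − €500.00 = €1,929.6523…
Balance at month 10: €1,929.6523… × (1 + 0.0055)^7 = €2,005.1810…
After €1,200.00 payment: €2,005.1810… − €1,200.00 = €805.1810…
Balance at month 16: €805.1810… × (1 + 0.0055)^6 = €832.1200…
Penalty: 16 × 1.25% × €2,390.00 = €478.00
Final settlement = outstanding balance + penalty = €832.1200… + €478.00 = €1,310.12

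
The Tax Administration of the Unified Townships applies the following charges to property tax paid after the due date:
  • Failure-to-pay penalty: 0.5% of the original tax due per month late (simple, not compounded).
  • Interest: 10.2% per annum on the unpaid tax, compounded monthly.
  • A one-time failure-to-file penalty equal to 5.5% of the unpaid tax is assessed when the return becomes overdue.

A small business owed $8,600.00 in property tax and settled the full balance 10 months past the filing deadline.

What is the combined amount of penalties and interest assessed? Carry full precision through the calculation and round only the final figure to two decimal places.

$1,662.60

Failure-to-file penalty: 5.5% × $8,600.00 = $473.00
Failure-to-pay penalty: 10 × 0.5% × $8,600.00 = $430.00
Interest (10.2%/yr ÷ 12 = 0.85%/month): $8,600.00 × ((1 + 0.0085)^10 − 1) = $759.6041…
Penalties + interest = $903.0000 + $759.6041… = $1,662.60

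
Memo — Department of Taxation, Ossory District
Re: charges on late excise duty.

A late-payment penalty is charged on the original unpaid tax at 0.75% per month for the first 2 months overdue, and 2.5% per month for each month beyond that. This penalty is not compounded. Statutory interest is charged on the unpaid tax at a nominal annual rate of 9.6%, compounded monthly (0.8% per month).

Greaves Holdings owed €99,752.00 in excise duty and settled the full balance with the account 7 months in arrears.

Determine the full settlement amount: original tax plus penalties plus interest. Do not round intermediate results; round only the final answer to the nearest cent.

Penalty, months 1–2: 2 × 0.75% × €99,752.00 = €1,496.28
Penalty, months 3–7: 5 × 2.5% × €99,752.00 = €12,469.00
Interest: €99,752.00 × ((1 + 0.008)^7 − 1) = €99,752.00 × 0.0573621… = €5,721.9806…
Total = €99,752.00 + €13,965.2800 + €5,721.9806… = €119,439.26

€119,439.26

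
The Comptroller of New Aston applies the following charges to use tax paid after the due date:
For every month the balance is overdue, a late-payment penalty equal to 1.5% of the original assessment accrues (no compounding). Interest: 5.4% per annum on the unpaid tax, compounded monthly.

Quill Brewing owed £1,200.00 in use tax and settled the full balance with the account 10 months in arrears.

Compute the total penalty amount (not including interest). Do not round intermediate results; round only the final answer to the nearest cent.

Late-payment penalty = 1.5% × £1,200.00 × 10 mo = £180.00

£180.00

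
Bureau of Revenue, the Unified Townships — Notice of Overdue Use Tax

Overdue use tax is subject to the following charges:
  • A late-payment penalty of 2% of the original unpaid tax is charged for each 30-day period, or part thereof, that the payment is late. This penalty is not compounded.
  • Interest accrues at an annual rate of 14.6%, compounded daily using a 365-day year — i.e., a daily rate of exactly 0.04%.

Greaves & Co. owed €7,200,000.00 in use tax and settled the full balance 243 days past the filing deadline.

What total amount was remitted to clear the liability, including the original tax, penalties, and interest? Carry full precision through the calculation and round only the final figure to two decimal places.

Penalty periods: ⌈243/30⌉ = 9; penalty = 9 × 2% × €7,200,000.00 = €1,296,000.00
Interest: €7,200,000.00 × ((1 + 0.0004)^243 − 1) = €7,200,000.00 × 0.10205935… = €734,827.3143…
Total = €7,200,000.00 + €1,296,000.0000 + €734,827.3143… = €9,230,827.31

€9,230,827.31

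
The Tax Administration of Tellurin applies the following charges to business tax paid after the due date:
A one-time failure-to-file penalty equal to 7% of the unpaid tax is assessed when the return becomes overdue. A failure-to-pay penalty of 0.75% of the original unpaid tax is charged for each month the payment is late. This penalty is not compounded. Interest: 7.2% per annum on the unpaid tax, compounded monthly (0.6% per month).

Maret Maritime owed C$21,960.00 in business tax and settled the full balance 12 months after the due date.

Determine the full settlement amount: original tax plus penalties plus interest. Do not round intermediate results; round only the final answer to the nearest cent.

Failure-to-file penalty: 7% × C$21,960.00 = C$1,537.20
Failure-to-pay penalty = 0.75% × C$21,960.00 × 12 mo = C$1,976.40
Interest: C$21,960.00 × ((1 + 0.006)^12 − 1) = C$21,960.00 × 0.0744242… = C$1,634.3547…
Total = C$21,960.00 + C$3,513.6000 + C$1,634.3547… = C$27,107.95

C$27,107.95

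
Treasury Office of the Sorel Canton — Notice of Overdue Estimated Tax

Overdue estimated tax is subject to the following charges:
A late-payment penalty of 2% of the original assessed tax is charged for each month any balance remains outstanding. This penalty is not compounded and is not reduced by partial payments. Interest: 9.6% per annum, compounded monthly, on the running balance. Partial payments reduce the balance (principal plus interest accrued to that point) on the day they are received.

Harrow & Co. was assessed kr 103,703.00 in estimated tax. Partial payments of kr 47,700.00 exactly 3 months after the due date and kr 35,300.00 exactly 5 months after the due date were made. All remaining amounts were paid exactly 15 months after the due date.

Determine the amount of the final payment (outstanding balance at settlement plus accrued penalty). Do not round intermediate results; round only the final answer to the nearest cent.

kr 57,265.87

Monthly rate = 9.6% ÷ 12 = 0.8%
Balance at month 3: kr 103,703.0000 × (1 + 0.008)^3 = kr 106,211.8361…
After kr 47,700.00 payment: kr 106,211.8361… − kr 47,700.00 = kr 58,511.8361…
Balance at month 5: kr 58,511.8361… × (1 + 0.008)^2 = kr 59,451.7702…
After kr 35,300.00 payment: kr 59,451.7702… − kr 35,300.00 = kr 24,151.7702…
Balance at month 15: kr 24,151.7702… × (1 + 0.008)^10 = kr 26,154.9738…
Penalty: 15 × 2% × kr 103,703.00 = kr 31,110.90
Final settlement = outstanding balance + penalty = kr 26,154.9738… + kr 31,110.90 = kr 57,265.87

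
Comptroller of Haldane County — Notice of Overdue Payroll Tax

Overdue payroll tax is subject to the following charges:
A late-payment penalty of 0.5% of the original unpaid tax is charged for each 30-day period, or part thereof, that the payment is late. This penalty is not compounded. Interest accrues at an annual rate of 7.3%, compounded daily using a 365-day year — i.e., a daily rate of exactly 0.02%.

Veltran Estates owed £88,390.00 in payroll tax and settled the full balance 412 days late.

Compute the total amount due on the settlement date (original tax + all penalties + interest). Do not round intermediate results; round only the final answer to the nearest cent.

£102,168.33

Penalty periods: ⌈412/30⌉ = 14; penalty = 14 × 0.5% × £88,390.00 = £6,187.30
Interest: £88,390.00 × ((1 + 0.0002)^412 − 1) = £88,390.00 × 0.08588113… = £7,591.0333…
Total = £88,390.00 + £6,187.3000 + £7,591.0333… = £102,168.33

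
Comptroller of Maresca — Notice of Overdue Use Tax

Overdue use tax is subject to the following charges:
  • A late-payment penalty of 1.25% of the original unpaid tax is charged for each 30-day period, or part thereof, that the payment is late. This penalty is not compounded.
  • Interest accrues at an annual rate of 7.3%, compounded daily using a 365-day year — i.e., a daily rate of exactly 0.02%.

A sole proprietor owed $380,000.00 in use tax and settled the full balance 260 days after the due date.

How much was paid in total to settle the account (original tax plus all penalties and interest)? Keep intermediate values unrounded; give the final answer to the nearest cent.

$443,030.70

Penalty periods: ⌈260/30⌉ = 9; penalty = 9 × 1.25% × $380,000.00 = $42,750.00
Interest: $380,000.00 × ((1 + 0.0002)^260 − 1) = $380,000.00 × 0.05337027… = $20,280.7010…
Total = $380,000.00 + $42,750.0000 + $20,280.7010… = $443,030.70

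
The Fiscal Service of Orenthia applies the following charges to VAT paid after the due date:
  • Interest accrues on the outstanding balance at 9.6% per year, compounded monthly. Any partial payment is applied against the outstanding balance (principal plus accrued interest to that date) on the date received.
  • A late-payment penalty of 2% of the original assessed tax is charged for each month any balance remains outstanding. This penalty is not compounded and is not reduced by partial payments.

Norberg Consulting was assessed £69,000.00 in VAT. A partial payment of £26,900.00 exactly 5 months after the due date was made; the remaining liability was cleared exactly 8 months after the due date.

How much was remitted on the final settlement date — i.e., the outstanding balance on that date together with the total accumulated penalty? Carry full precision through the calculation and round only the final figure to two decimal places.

Monthly rate = 9.6% ÷ 12 = 0.8%
Balance at month 5: £69,000.0000 × (1 + 0.008)^5 = £71,804.5147…
After £26,900.00 payment: £71,804.5147… − £26,900.00 = £44,904.5147…
Balance at month 8: £44,904.5147… × (1 + 0.008)^3 = £45,990.8677…
Penalty: 8 × 2% × £69,000.00 = £11,040.00
Final settlement = outstanding balance + penalty = £45,990.8677… + £11,040.00 = £57,030.87

£57,030.87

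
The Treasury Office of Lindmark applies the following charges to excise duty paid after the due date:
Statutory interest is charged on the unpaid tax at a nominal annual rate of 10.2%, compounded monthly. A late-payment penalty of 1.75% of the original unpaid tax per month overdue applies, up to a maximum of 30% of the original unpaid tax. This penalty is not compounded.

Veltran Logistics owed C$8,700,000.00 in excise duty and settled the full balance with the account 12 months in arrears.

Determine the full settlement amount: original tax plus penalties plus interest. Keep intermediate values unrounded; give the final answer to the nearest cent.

C$11,457,084.17

Penalty: 12 × 1.75% × C$8,700,000.00 = C$1,827,000.00 (below the 30% cap of C$2,610,000.00)
Interest (10.2%/yr ÷ 12 = 0.85%/month): C$8,700,000.00 × ((1 + 0.0085)^12 − 1) = C$930,084.1742…
Total = C$8,700,000.00 + C$1,827,000.0000 + C$930,084.1742… = C$11,457,084.17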